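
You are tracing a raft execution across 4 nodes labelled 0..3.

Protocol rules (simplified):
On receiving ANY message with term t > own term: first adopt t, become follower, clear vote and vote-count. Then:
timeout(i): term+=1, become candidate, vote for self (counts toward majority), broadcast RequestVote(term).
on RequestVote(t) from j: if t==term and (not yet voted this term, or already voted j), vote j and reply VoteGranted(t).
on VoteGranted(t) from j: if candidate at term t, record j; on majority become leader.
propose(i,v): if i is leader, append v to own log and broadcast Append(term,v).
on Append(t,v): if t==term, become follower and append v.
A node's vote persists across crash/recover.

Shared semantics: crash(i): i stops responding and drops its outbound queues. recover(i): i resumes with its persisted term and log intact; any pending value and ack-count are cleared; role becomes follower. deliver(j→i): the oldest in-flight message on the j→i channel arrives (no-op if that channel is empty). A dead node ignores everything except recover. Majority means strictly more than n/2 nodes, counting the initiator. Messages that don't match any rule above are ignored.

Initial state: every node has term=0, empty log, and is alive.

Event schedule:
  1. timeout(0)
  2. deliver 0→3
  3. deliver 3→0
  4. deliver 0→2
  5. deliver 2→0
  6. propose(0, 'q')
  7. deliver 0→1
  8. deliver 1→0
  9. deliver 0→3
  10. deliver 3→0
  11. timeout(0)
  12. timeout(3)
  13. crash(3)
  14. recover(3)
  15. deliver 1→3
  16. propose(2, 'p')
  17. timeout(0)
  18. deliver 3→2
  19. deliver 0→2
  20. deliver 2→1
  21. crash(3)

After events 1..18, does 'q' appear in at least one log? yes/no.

step 1 timeout(0): 0={cand,t=1,log=-}
step 2 deliver 0→3: 3={foll,t=1,log=-}
step 3 deliver 3→0: —
step 4 deliver 0→2: 2={foll,t=1,log=-}
step 5 deliver 2→0: 0={lead,t=1,log=-}
step 6 propose(0,'q'): 0={lead,t=1,log=q}
step 7 deliver 0→1: 1={foll,t=1,log=-}
step 8 deliver 1→0: —
step 9 deliver 0→3: 3={foll,t=1,log=q}
step 10 deliver 3→0: —
step 11 timeout(0): 0={cand,t=2,log=q}
step 12 timeout(3): 3={cand,t=2,log=q}
step 13 crash(3): 3={✗cand,t=2,log=q}
step 14 recover(3): 3={foll,t=2,log=q}
step 15 deliver 1→3: —
step 16 propose(2,'p'): —
step 17 timeout(0): 0={cand,t=3,log=q}
step 18 deliver 3→2: —

yes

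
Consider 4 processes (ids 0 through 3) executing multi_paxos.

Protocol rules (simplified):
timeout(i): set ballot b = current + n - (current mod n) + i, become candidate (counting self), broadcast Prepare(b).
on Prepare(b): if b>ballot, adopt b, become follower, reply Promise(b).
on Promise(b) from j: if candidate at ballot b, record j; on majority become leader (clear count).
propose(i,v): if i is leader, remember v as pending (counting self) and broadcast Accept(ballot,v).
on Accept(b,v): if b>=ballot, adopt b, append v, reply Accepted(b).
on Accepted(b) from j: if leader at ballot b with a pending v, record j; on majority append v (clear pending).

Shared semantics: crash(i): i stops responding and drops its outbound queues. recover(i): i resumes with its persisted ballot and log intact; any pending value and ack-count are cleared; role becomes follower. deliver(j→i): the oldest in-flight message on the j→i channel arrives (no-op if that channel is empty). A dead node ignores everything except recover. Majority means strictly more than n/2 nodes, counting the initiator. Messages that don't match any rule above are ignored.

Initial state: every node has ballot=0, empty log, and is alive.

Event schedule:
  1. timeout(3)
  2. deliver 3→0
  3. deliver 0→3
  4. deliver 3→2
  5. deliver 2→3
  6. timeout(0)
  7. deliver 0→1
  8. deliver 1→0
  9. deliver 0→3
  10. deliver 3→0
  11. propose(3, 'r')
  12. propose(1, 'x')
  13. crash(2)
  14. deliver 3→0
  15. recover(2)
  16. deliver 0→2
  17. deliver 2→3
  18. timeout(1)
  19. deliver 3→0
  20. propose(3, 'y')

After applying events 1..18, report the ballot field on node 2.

[1] timeout(3) → N3(cand b7 [-])
[2] deliver 3→0 → N0(foll b7 [-])
[3] deliver 0→3 → ∅
[4] deliver 3→2 → N2(foll b7 [-])
[5] deliver 2→3 → N3(lead b7 [-])
[6] timeout(0) → N0(cand b8 [-])
[7] deliver 0→1 → N1(foll b8 [-])
[8] deliver 1→0 → ∅
[9] deliver 0→3 → N3(foll b8 [-])
[10] deliver 3→0 → N0(lead b8 [-])
[11] propose(3,'r') → ∅
[12] propose(1,'x') → ∅
[13] crash(2) → N2(✗foll b7 [-])
[14] deliver 3→0 → ∅
[15] recover(2) → N2(foll b7 [-])
[16] deliver 0→2 → N2(foll b8 [-])
[17] deliver 2→3 → ∅
[18] timeout(1) → N1(cand b13 [-])

8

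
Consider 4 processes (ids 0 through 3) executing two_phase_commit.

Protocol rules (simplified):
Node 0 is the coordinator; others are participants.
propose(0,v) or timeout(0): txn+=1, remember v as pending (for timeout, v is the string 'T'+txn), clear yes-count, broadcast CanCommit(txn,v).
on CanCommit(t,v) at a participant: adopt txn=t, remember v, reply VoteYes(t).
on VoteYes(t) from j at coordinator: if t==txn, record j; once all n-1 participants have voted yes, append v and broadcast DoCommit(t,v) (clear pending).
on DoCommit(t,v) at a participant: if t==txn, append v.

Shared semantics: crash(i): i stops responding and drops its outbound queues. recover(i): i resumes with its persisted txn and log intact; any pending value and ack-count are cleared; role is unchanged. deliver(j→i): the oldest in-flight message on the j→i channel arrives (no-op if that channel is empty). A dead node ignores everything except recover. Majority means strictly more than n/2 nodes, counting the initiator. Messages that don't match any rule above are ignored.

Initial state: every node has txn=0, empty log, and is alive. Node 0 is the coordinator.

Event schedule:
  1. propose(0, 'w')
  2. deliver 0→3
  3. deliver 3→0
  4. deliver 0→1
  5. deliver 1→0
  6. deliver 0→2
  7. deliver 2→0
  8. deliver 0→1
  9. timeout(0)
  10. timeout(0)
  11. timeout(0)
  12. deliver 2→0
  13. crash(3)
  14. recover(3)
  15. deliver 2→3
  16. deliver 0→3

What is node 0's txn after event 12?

[1] propose(0,'w') → N0(coor t1 [-])
[2] deliver 0→3 → N3(part t1 [-])
[3] deliver 3→0 → ∅
[4] deliver 0→1 → N1(part t1 [-])
[5] deliver 1→0 → ∅
[6] deliver 0→2 → N2(part t1 [-])
[7] deliver 2→0 → N0(coor t1 [w])
[8] deliver 0→1 → N1(part t1 [w])
[9] timeout(0) → N0(coor t2 [w])
[10] timeout(0) → N0(coor t3 [w])
[11] timeout(0) → N0(coor t4 [w])
[12] deliver 2→0 → ∅

4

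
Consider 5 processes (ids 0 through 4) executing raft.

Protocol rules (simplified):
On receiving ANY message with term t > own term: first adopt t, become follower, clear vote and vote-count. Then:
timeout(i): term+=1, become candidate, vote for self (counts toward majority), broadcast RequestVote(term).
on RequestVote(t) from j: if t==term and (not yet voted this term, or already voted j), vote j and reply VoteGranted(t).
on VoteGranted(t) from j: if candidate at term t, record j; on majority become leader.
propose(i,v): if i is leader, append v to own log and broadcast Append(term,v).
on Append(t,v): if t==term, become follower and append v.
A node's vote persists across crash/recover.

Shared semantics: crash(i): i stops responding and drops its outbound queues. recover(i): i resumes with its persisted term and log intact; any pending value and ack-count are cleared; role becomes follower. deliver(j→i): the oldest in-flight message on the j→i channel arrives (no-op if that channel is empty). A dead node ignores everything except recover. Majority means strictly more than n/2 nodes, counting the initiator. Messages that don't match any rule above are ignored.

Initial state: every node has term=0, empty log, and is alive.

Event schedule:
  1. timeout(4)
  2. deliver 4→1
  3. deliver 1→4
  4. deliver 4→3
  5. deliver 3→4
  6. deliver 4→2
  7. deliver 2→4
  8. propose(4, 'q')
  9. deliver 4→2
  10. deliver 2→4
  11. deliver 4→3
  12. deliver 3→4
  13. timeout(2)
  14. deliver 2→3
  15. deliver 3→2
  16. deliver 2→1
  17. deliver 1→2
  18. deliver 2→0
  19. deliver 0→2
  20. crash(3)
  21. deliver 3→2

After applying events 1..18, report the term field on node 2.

2

e1 timeout(4): 4[cand,t=1,-]
e2 deliver 4→1: 1[foll,t=1,-]
e3 deliver 1→4: ·
e4 deliver 4→3: 3[foll,t=1,-]
e5 deliver 3→4: 4[lead,t=1,-]
e6 deliver 4→2: 2[foll,t=1,-]
e7 deliver 2→4: ·
e8 propose(4,'q'): 4[lead,t=1,q]
e9 deliver 4→2: 2[foll,t=1,q]
e10 deliver 2→4: ·
e11 deliver 4→3: 3[foll,t=1,q]
e12 deliver 3→4: ·
e13 timeout(2): 2[cand,t=2,q]
e14 deliver 2→3: 3[foll,t=2,q]
e15 deliver 3→2: ·
e16 deliver 2→1: 1[foll,t=2,-]
e17 deliver 1→2: 2[lead,t=2,q]
e18 deliver 2→0: 0[foll,t=2,-]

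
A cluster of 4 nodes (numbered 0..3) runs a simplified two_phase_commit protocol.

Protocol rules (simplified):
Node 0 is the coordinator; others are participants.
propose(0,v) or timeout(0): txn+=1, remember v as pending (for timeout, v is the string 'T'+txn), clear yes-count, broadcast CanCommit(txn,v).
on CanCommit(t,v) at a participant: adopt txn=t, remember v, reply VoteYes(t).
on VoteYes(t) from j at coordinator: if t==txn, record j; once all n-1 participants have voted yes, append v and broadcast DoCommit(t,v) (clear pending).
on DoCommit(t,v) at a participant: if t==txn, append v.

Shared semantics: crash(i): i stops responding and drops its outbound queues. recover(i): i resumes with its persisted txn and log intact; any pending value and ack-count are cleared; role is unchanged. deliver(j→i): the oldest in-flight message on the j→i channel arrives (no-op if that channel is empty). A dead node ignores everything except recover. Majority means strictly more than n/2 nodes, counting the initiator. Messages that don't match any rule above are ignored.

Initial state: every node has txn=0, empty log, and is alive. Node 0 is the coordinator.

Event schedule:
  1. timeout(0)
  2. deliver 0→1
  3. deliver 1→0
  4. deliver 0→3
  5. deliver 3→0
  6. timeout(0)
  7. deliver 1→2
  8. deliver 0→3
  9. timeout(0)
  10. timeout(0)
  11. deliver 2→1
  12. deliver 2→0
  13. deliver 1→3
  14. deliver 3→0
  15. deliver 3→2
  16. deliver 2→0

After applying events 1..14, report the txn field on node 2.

0

[1] timeout(0) → N0(coor t1 [-])
[2] deliver 0→1 → N1(part t1 [-])
[3] deliver 1→0 → ∅
[4] deliver 0→3 → N3(part t1 [-])
[5] deliver 3→0 → ∅
[6] timeout(0) → N0(coor t2 [-])
[7] deliver 1→2 → ∅
[8] deliver 0→3 → N3(part t2 [-])
[9] timeout(0) → N0(coor t3 [-])
[10] timeout(0) → N0(coor t4 [-])
[11] deliver 2→1 → ∅
[12] deliver 2→0 → ∅
[13] deliver 1→3 → ∅
[14] deliver 3→0 → ∅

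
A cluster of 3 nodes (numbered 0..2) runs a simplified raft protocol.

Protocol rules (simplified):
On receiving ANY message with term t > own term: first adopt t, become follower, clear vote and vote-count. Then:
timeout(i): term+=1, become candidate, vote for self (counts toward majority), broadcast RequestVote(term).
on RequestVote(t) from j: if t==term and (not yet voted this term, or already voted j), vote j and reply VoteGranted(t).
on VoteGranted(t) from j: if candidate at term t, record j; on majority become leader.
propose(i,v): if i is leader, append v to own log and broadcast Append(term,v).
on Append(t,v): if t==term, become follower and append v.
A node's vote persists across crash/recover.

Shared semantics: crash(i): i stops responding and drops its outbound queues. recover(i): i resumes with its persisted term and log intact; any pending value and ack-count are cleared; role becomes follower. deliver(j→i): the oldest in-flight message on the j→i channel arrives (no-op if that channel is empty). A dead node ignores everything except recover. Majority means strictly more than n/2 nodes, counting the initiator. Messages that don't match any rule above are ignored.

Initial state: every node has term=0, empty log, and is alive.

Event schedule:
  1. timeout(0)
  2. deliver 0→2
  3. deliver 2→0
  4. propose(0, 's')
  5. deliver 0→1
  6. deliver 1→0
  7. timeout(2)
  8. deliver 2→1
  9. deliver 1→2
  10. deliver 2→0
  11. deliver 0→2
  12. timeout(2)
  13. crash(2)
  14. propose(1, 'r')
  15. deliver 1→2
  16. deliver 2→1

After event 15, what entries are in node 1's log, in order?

after 1 — timeout(0): n0:cand/t1/[-]
after 2 — deliver 0→2: n2:foll/t1/[-]
after 3 — deliver 2→0: n0:lead/t1/[-]
after 4 — propose(0,'s'): n0:lead/t1/[s]
after 5 — deliver 0→1: n1:foll/t1/[-]
after 6 — deliver 1→0: ·
after 7 — timeout(2): n2:cand/t2/[-]
after 8 — deliver 2→1: n1:foll/t2/[-]
after 9 — deliver 1→2: n2:lead/t2/[-]
after 10 — deliver 2→0: n0:foll/t2/[s]
after 11 — deliver 0→2: ·
after 12 — timeout(2): n2:cand/t3/[-]
after 13 — crash(2): n2:✗cand/t3/[-]
after 14 — propose(1,'r'): ·
after 15 — deliver 1→2: ·

empty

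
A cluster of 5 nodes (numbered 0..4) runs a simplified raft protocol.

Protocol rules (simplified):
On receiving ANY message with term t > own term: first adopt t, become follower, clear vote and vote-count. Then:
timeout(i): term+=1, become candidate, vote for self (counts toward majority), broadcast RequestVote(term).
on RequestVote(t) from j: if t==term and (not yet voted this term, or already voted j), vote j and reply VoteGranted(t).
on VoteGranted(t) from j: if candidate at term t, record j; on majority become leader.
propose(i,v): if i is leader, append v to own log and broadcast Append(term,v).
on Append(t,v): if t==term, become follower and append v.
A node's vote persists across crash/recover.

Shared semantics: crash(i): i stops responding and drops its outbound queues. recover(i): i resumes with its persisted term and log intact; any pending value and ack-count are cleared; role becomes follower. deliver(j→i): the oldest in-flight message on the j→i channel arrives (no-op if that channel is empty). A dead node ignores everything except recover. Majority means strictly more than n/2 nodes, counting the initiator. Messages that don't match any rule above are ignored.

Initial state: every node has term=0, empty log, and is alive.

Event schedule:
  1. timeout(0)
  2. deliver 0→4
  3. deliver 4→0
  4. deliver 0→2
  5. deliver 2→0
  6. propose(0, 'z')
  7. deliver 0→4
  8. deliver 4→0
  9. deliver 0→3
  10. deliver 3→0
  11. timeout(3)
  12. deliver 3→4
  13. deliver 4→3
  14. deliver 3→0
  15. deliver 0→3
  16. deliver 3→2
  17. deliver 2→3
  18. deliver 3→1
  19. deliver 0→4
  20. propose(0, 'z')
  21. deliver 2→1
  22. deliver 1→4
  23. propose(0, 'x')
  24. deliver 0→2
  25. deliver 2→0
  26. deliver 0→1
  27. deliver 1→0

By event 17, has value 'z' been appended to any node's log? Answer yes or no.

e1 timeout(0): 0[cand,t=1,-]
e2 deliver 0→4: 4[foll,t=1,-]
e3 deliver 4→0: ·
e4 deliver 0→2: 2[foll,t=1,-]
e5 deliver 2→0: 0[lead,t=1,-]
e6 propose(0,'z'): 0[lead,t=1,z]
e7 deliver 0→4: 4[foll,t=1,z]
e8 deliver 4→0: ·
e9 deliver 0→3: 3[foll,t=1,-]
e10 deliver 3→0: ·
e11 timeout(3): 3[cand,t=2,-]
e12 deliver 3→4: 4[foll,t=2,z]
e13 deliver 4→3: ·
e14 deliver 3→0: 0[foll,t=2,z]
e15 deliver 0→3: ·
e16 deliver 3→2: 2[foll,t=2,-]
e17 deliver 2→3: 3[lead,t=2,-]

yes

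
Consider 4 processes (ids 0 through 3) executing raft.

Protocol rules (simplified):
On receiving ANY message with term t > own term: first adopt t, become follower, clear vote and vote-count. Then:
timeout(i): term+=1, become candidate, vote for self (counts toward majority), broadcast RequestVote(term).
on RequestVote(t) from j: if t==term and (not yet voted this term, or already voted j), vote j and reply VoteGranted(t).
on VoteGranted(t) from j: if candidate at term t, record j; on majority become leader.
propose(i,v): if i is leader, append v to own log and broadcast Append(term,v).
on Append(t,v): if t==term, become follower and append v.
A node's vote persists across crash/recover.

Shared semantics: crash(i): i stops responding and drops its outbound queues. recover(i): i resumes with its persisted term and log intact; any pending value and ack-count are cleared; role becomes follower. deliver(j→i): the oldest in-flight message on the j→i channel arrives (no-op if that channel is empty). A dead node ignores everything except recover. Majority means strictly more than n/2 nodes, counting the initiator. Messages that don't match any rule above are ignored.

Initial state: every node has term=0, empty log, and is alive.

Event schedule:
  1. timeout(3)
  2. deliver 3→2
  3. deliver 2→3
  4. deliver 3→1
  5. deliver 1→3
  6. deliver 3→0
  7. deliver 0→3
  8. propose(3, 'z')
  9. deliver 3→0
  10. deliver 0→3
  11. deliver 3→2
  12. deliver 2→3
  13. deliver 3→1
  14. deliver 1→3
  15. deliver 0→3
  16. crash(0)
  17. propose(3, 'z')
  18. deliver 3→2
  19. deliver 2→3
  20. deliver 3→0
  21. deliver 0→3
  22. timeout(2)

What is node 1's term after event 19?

1

1. timeout(3):  <3:cand t1 ->
2. deliver 3→2:  <2:foll t1 ->
3. deliver 2→3:  nop
4. deliver 3→1:  <1:foll t1 ->
5. deliver 1→3:  <3:lead t1 ->
6. deliver 3→0:  <0:foll t1 ->
7. deliver 0→3:  nop
8. propose(3,'z'):  <3:lead t1 z>
9. deliver 3→0:  <0:foll t1 z>
10. deliver 0→3:  nop
11. deliver 3→2:  <2:foll t1 z>
12. deliver 2→3:  nop
13. deliver 3→1:  <1:foll t1 z>
14. deliver 1→3:  nop
15. deliver 0→3:  nop
16. crash(0):  <0:✗foll t1 z>
17. propose(3,'z'):  <3:lead t1 z,z>
18. deliver 3→2:  <2:foll t1 z,z>
19. deliver 2→3:  nop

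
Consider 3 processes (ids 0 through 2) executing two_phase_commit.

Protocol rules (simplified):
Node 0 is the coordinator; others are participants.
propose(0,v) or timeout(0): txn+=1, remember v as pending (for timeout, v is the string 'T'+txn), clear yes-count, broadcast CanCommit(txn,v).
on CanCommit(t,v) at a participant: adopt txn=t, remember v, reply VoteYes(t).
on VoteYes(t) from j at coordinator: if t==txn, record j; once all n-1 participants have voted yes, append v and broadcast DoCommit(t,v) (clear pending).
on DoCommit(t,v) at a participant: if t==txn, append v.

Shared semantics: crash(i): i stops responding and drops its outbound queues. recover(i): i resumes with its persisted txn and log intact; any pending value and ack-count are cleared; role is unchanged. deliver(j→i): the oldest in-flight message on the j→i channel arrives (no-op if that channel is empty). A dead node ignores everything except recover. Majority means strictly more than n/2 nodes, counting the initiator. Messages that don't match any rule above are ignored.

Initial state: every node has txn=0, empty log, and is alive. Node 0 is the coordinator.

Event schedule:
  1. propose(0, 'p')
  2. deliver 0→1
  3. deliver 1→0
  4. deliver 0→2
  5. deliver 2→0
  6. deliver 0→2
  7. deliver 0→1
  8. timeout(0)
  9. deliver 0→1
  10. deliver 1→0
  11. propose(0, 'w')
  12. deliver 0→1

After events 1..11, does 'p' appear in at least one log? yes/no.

[1] propose(0,'p') → N0(coor t1 [-])
[2] deliver 0→1 → N1(part t1 [-])
[3] deliver 1→0 → ∅
[4] deliver 0→2 → N2(part t1 [-])
[5] deliver 2→0 → N0(coor t1 [p])
[6] deliver 0→2 → N2(part t1 [p])
[7] deliver 0→1 → N1(part t1 [p])
[8] timeout(0) → N0(coor t2 [p])
[9] deliver 0→1 → N1(part t2 [p])
[10] deliver 1→0 → ∅
[11] propose(0,'w') → N0(coor t3 [p])

yes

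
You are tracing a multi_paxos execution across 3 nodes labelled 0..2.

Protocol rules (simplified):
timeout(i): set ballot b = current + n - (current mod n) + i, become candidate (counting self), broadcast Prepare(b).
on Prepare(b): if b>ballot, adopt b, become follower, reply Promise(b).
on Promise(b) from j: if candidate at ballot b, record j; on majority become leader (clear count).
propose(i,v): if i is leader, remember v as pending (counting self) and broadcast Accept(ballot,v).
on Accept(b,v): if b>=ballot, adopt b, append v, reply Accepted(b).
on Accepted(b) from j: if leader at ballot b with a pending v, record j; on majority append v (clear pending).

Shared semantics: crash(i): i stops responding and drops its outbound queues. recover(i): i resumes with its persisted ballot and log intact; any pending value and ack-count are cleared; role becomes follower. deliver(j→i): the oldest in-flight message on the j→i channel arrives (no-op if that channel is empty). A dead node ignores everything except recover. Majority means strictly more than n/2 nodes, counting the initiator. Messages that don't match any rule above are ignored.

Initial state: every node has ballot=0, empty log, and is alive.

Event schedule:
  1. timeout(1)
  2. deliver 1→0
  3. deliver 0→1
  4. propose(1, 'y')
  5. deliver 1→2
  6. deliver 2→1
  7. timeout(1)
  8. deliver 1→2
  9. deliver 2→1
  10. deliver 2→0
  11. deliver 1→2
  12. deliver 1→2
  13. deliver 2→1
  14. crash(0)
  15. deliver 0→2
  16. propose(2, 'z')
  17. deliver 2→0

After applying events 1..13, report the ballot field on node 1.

e1 timeout(1): 1[cand,b=4,-]
e2 deliver 1→0: 0[foll,b=4,-]
e3 deliver 0→1: 1[lead,b=4,-]
e4 propose(1,'y'): ·
e5 deliver 1→2: 2[foll,b=4,-]
e6 deliver 2→1: ·
e7 timeout(1): 1[cand,b=7,-]
e8 deliver 1→2: 2[foll,b=4,y]
e9 deliver 2→1: ·
e10 deliver 2→0: ·
e11 deliver 1→2: 2[foll,b=7,y]
e12 deliver 1→2: ·
e13 deliver 2→1: 1[lead,b=7,-]

7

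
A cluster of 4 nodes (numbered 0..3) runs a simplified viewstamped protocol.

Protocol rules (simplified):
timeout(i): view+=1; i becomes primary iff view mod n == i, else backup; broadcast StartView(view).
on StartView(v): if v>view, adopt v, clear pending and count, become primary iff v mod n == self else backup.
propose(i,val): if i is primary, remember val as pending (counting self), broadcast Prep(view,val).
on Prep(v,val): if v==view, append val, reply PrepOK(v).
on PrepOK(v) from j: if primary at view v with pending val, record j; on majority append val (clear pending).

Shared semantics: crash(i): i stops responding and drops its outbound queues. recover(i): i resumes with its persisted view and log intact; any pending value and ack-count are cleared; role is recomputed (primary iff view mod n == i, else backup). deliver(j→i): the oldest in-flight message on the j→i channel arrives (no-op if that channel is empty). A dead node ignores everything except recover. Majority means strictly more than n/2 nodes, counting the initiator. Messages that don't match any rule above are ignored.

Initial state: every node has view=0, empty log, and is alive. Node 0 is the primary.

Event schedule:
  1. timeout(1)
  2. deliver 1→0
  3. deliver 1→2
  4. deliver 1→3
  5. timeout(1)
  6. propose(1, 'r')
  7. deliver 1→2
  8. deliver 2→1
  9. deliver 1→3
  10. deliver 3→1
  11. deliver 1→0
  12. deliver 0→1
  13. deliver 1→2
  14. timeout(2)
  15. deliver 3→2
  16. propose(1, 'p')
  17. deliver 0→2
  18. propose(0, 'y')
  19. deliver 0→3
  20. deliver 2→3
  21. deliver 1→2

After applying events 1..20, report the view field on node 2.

step 1 timeout(1): 1={prim,v=1,log=-}
step 2 deliver 1→0: 0={back,v=1,log=-}
step 3 deliver 1→2: 2={back,v=1,log=-}
step 4 deliver 1→3: 3={back,v=1,log=-}
step 5 timeout(1): 1={back,v=2,log=-}
step 6 propose(1,'r'): —
step 7 deliver 1→2: 2={prim,v=2,log=-}
step 8 deliver 2→1: —
step 9 deliver 1→3: 3={back,v=2,log=-}
step 10 deliver 3→1: —
step 11 deliver 1→0: 0={back,v=2,log=-}
step 12 deliver 0→1: —
step 13 deliver 1→2: —
step 14 timeout(2): 2={back,v=3,log=-}
step 15 deliver 3→2: —
step 16 propose(1,'p'): —
step 17 deliver 0→2: —
step 18 propose(0,'y'): —
step 19 deliver 0→3: —
step 20 deliver 2→3: 3={prim,v=3,log=-}

3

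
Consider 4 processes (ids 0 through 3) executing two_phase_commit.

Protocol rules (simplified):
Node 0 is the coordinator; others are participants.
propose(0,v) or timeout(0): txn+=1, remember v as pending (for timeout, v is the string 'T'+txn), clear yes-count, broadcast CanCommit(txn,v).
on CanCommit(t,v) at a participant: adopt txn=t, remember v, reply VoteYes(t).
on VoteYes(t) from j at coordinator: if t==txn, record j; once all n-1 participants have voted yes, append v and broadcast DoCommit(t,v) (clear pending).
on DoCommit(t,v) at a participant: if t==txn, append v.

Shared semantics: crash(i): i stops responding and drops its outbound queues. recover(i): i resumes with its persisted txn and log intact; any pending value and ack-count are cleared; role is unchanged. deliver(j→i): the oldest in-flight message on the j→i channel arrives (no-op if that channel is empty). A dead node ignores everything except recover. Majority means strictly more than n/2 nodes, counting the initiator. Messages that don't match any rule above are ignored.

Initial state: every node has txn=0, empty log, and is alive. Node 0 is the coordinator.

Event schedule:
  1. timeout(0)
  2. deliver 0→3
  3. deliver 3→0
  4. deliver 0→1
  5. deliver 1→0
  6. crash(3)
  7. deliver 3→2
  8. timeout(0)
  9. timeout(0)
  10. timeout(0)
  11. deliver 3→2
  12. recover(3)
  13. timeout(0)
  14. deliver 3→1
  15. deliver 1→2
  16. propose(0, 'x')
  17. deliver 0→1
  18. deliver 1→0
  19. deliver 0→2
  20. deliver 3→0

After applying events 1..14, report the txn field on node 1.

1. timeout(0):  <0:coor t1 ->
2. deliver 0→3:  <3:part t1 ->
3. deliver 3→0:  nop
4. deliver 0→1:  <1:part t1 ->
5. deliver 1→0:  nop
6. crash(3):  <3:✗part t1 ->
7. deliver 3→2:  nop
8. timeout(0):  <0:coor t2 ->
9. timeout(0):  <0:coor t3 ->
10. timeout(0):  <0:coor t4 ->
11. deliver 3→2:  nop
12. recover(3):  <3:part t1 ->
13. timeout(0):  <0:coor t5 ->
14. deliver 3→1:  nop

1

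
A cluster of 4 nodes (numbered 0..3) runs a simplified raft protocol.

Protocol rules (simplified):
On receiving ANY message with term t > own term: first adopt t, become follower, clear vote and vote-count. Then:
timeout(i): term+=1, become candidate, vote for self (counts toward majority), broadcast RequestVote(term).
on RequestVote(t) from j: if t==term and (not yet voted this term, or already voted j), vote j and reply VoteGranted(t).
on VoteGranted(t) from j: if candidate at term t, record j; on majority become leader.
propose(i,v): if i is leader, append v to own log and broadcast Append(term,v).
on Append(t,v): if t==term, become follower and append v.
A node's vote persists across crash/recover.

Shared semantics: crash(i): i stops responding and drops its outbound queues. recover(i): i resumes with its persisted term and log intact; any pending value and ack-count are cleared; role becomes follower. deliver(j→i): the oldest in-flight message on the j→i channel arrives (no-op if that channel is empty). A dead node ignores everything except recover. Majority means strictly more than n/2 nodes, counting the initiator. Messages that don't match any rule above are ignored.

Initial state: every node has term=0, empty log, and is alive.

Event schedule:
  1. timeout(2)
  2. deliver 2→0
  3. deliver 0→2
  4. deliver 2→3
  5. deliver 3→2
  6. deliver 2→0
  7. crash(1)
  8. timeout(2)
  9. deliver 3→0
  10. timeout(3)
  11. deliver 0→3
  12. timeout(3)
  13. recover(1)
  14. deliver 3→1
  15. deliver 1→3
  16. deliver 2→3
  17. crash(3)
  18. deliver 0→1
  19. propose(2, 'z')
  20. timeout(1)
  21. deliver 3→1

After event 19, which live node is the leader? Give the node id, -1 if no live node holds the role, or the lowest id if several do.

-1

[1] timeout(2) → N2(cand t1 [-])
[2] deliver 2→0 → N0(foll t1 [-])
[3] deliver 0→2 → ∅
[4] deliver 2→3 → N3(foll t1 [-])
[5] deliver 3→2 → N2(lead t1 [-])
[6] deliver 2→0 → ∅
[7] crash(1) → N1(✗foll t0 [-])
[8] timeout(2) → N2(cand t2 [-])
[9] deliver 3→0 → ∅
[10] timeout(3) → N3(cand t2 [-])
[11] deliver 0→3 → ∅
[12] timeout(3) → N3(cand t3 [-])
[13] recover(1) → N1(foll t0 [-])
[14] deliver 3→1 → N1(foll t2 [-])
[15] deliver 1→3 → ∅
[16] deliver 2→3 → ∅
[17] crash(3) → N3(✗cand t3 [-])
[18] deliver 0→1 → ∅
[19] propose(2,'z') → ∅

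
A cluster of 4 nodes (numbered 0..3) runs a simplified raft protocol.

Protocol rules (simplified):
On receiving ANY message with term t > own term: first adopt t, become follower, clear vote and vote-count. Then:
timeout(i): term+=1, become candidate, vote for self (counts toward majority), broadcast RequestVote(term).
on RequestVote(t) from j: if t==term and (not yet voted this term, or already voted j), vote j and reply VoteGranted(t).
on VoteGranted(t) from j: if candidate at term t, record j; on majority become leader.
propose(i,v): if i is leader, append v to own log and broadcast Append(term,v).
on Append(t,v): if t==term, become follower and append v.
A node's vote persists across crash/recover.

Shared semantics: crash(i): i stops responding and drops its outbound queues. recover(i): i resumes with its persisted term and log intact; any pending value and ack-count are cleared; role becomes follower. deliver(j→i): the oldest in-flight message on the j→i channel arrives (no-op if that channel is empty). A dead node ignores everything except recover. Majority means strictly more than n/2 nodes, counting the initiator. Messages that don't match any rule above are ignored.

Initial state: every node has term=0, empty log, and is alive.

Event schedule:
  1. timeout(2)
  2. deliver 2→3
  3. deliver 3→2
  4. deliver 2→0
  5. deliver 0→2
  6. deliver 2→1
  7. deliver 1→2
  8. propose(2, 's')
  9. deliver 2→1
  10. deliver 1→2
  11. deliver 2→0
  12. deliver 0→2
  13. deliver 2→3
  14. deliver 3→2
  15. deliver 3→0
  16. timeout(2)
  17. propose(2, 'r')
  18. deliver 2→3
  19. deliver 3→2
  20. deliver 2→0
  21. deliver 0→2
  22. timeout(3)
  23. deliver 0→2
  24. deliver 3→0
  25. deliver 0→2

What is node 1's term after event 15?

1

e1 timeout(2): 2[cand,t=1,-]
e2 deliver 2→3: 3[foll,t=1,-]
e3 deliver 3→2: ·
e4 deliver 2→0: 0[foll,t=1,-]
e5 deliver 0→2: 2[lead,t=1,-]
e6 deliver 2→1: 1[foll,t=1,-]
e7 deliver 1→2: ·
e8 propose(2,'s'): 2[lead,t=1,s]
e9 deliver 2→1: 1[foll,t=1,s]
e10 deliver 1→2: ·
e11 deliver 2→0: 0[foll,t=1,s]
e12 deliver 0→2: ·
e13 deliver 2→3: 3[foll,t=1,s]
e14 deliver 3→2: ·
e15 deliver 3→0: ·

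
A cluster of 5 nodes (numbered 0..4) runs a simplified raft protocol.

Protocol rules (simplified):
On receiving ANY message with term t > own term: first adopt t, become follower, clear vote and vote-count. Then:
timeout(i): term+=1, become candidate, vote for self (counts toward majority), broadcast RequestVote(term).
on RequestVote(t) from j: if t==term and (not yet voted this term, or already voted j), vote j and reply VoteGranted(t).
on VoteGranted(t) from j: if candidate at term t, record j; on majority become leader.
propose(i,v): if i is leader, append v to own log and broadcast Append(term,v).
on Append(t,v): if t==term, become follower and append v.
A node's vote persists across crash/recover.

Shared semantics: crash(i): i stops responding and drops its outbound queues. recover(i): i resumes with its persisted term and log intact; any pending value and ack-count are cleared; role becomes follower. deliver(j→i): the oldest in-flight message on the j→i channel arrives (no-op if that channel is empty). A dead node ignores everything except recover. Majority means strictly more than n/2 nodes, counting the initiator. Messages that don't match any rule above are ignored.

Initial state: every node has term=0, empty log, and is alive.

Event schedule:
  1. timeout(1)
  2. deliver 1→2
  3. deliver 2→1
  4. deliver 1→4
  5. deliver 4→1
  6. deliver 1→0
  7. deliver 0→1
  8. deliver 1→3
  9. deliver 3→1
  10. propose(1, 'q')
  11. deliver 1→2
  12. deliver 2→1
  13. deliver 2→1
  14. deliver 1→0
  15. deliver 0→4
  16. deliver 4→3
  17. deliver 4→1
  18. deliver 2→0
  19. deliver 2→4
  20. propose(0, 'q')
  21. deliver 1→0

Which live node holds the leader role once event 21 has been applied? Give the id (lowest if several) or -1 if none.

1

e1 timeout(1): 1[cand,t=1,-]
e2 deliver 1→2: 2[foll,t=1,-]
e3 deliver 2→1: ·
e4 deliver 1→4: 4[foll,t=1,-]
e5 deliver 4→1: 1[lead,t=1,-]
e6 deliver 1→0: 0[foll,t=1,-]
e7 deliver 0→1: ·
e8 deliver 1→3: 3[foll,t=1,-]
e9 deliver 3→1: ·
e10 propose(1,'q'): 1[lead,t=1,q]
e11 deliver 1→2: 2[foll,t=1,q]
e12 deliver 2→1: ·
e13 deliver 2→1: ·
e14 deliver 1→0: 0[foll,t=1,q]
e15 deliver 0→4: ·
e16 deliver 4→3: ·
e17 deliver 4→1: ·
e18 deliver 2→0: ·
e19 deliver 2→4: ·
e20 propose(0,'q'): ·
e21 deliver 1→0: ·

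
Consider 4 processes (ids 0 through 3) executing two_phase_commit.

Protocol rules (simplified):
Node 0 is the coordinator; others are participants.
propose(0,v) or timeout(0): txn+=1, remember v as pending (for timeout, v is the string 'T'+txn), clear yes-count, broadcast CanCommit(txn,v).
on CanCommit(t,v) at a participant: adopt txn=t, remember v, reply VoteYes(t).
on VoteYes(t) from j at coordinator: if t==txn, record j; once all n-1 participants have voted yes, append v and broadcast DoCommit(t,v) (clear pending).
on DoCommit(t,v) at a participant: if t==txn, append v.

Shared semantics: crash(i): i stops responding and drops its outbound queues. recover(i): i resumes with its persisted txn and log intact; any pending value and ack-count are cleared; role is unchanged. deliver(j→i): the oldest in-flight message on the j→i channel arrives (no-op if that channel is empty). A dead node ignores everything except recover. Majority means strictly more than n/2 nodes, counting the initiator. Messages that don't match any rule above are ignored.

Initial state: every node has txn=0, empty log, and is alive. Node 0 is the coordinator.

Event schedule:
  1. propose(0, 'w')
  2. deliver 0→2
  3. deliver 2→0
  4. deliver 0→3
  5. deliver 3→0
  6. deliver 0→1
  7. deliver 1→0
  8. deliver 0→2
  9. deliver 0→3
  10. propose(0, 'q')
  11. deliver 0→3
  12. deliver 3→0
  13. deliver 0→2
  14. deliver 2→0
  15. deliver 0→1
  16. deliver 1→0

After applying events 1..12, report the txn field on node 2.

1

1. propose(0,'w'):  <0:coor t1 ->
2. deliver 0→2:  <2:part t1 ->
3. deliver 2→0:  nop
4. deliver 0→3:  <3:part t1 ->
5. deliver 3→0:  nop
6. deliver 0→1:  <1:part t1 ->
7. deliver 1→0:  <0:coor t1 w>
8. deliver 0→2:  <2:part t1 w>
9. deliver 0→3:  <3:part t1 w>
10. propose(0,'q'):  <0:coor t2 w>
11. deliver 0→3:  <3:part t2 w>
12. deliver 3→0:  nop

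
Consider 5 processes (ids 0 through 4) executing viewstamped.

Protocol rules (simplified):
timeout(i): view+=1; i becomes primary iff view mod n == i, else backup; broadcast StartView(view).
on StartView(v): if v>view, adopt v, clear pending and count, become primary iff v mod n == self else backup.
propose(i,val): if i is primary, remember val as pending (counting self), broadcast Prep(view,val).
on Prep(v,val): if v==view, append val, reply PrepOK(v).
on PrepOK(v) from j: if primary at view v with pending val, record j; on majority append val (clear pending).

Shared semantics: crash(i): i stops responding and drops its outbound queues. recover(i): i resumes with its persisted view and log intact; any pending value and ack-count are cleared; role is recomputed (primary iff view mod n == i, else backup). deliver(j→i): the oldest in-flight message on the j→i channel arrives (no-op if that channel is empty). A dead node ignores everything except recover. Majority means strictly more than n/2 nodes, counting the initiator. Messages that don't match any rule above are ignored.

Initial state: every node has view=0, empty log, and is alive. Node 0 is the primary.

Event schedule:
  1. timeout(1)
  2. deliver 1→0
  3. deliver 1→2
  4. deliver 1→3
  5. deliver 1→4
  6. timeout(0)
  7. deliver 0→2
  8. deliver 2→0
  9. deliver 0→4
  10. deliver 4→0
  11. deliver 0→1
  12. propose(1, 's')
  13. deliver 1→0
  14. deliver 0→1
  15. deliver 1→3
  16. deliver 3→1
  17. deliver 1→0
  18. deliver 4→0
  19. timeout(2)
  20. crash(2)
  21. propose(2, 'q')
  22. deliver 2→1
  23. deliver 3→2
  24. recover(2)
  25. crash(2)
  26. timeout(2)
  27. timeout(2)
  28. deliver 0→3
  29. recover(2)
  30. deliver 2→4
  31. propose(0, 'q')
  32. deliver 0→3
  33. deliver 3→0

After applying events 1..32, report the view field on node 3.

step 1 timeout(1): 1={prim,v=1,log=-}
step 2 deliver 1→0: 0={back,v=1,log=-}
step 3 deliver 1→2: 2={back,v=1,log=-}
step 4 deliver 1→3: 3={back,v=1,log=-}
step 5 deliver 1→4: 4={back,v=1,log=-}
step 6 timeout(0): 0={back,v=2,log=-}
step 7 deliver 0→2: 2={prim,v=2,log=-}
step 8 deliver 2→0: —
step 9 deliver 0→4: 4={back,v=2,log=-}
step 10 deliver 4→0: —
step 11 deliver 0→1: 1={back,v=2,log=-}
step 12 propose(1,'s'): —
step 13 deliver 1→0: —
step 14 deliver 0→1: —
step 15 deliver 1→3: —
step 16 deliver 3→1: —
step 17 deliver 1→0: —
step 18 deliver 4→0: —
step 19 timeout(2): 2={back,v=3,log=-}
step 20 crash(2): 2={✗back,v=3,log=-}
step 21 propose(2,'q'): —
step 22 deliver 2→1: —
step 23 deliver 3→2: —
step 24 recover(2): 2={back,v=3,log=-}
step 25 crash(2): 2={✗back,v=3,log=-}
step 26 timeout(2): —
step 27 timeout(2): —
step 28 deliver 0→3: 3={back,v=2,log=-}
step 29 recover(2): 2={back,v=3,log=-}
step 30 deliver 2→4: —
step 31 propose(0,'q'): —
step 32 deliver 0→3: —

2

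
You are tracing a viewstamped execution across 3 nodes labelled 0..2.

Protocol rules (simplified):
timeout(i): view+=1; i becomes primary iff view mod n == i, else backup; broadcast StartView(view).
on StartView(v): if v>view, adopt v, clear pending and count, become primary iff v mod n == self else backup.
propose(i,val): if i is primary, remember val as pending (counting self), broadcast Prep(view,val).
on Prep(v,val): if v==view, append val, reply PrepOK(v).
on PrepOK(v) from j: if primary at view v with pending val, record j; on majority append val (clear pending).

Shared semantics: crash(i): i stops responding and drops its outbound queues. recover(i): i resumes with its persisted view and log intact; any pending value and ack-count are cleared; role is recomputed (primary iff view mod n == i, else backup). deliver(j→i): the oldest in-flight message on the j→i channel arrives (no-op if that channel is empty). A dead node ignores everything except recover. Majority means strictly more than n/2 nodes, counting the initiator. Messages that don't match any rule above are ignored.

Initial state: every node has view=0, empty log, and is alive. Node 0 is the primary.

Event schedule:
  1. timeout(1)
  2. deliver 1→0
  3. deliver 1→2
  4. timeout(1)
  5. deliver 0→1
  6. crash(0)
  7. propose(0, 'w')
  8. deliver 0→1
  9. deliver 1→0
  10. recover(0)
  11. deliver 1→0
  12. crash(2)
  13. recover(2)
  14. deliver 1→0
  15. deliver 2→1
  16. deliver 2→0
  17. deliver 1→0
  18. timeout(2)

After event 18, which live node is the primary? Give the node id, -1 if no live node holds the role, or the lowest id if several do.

2

e1 timeout(1): 1[prim,v=1,-]
e2 deliver 1→0: 0[back,v=1,-]
e3 deliver 1→2: 2[back,v=1,-]
e4 timeout(1): 1[back,v=2,-]
e5 deliver 0→1: ·
e6 crash(0): 0[✗back,v=1,-]
e7 propose(0,'w'): ·
e8 deliver 0→1: ·
e9 deliver 1→0: ·
e10 recover(0): 0[back,v=1,-]
e11 deliver 1→0: 0[back,v=2,-]
e12 crash(2): 2[✗back,v=1,-]
e13 recover(2): 2[back,v=1,-]
e14 deliver 1→0: ·
e15 deliver 2→1: ·
e16 deliver 2→0: ·
e17 deliver 1→0: ·
e18 timeout(2): 2[prim,v=2,-]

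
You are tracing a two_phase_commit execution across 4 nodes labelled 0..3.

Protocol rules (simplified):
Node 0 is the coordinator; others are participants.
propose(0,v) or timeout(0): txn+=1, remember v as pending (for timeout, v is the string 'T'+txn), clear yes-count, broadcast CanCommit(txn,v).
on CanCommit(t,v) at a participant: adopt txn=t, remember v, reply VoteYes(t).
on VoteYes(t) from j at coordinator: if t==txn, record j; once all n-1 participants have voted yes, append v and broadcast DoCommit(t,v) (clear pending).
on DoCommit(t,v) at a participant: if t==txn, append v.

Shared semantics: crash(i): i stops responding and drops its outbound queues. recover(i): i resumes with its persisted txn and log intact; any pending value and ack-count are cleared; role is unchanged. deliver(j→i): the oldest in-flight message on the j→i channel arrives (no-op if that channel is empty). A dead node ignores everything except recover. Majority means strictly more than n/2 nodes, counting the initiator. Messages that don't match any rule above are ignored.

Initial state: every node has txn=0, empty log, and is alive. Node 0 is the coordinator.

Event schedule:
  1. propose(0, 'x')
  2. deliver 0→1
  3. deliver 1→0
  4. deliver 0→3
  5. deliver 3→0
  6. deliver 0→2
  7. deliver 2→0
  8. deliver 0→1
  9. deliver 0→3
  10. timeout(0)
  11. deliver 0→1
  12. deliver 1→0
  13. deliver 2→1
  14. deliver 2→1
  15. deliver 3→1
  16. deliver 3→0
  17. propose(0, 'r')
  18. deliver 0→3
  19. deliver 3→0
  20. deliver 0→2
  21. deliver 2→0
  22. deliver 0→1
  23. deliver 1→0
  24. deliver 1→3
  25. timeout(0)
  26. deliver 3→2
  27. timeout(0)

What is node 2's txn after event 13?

1. propose(0,'x'):  <0:coor t1 ->
2. deliver 0→1:  <1:part t1 ->
3. deliver 1→0:  nop
4. deliver 0→3:  <3:part t1 ->
5. deliver 3→0:  nop
6. deliver 0→2:  <2:part t1 ->
7. deliver 2→0:  <0:coor t1 x>
8. deliver 0→1:  <1:part t1 x>
9. deliver 0→3:  <3:part t1 x>
10. timeout(0):  <0:coor t2 x>
11. deliver 0→1:  <1:part t2 x>
12. deliver 1→0:  nop
13. deliver 2→1:  nop

1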